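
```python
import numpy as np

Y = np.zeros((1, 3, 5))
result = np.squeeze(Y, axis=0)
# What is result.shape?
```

(3, 5)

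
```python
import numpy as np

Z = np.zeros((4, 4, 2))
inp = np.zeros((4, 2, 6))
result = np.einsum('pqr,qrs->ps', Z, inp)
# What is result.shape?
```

(4, 6)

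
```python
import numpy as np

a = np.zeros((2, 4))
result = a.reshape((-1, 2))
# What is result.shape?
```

(4, 2)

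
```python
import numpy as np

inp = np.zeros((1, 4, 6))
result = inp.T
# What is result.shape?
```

(6, 4, 1)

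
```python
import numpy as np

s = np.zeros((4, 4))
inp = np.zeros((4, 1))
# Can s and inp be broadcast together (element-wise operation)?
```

Yes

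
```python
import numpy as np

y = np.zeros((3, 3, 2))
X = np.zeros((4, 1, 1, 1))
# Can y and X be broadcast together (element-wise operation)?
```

Yes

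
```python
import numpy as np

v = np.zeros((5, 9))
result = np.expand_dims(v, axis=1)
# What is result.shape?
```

(5, 1, 9)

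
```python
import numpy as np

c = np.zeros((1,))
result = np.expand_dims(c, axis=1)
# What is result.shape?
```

(1, 1)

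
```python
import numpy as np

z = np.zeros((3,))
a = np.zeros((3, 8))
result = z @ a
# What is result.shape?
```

(8,)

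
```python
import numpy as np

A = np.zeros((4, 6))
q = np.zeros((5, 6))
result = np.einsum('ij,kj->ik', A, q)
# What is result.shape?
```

(4, 5)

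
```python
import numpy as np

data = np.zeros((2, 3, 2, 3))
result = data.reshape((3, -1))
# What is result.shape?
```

(3, 12)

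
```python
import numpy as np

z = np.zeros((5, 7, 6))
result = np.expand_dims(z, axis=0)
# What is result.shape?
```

(1, 5, 7, 6)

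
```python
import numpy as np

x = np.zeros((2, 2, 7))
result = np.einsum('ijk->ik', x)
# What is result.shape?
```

(2, 7)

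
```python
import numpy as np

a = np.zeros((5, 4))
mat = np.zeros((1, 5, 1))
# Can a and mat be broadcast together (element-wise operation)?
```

Yes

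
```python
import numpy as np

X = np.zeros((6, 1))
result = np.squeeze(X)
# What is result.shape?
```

(6,)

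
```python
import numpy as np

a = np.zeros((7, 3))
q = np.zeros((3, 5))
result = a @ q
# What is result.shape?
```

(7, 5)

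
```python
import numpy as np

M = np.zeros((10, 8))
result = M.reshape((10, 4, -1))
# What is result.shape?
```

(10, 4, 2)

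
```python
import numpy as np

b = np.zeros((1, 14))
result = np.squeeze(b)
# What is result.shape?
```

(14,)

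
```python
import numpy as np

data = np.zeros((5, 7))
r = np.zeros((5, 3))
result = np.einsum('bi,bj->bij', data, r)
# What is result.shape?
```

(5, 7, 3)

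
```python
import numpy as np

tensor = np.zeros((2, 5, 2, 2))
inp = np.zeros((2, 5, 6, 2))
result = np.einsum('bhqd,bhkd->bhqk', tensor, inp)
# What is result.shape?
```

(2, 5, 2, 6)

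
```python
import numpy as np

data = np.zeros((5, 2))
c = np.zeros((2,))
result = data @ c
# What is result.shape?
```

(5,)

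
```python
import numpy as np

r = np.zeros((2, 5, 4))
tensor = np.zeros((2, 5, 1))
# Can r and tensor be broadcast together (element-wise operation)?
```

Yes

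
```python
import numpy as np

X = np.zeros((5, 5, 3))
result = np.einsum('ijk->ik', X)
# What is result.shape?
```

(5, 3)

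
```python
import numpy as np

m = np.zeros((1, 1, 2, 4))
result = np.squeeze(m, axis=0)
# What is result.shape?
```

(1, 2, 4)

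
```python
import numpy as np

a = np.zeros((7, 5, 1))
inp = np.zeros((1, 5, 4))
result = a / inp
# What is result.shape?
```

(7, 5, 4)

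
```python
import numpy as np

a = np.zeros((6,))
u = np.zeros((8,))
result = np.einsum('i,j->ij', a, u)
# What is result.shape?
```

(6, 8)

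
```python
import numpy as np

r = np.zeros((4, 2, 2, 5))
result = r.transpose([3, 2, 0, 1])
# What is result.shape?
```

(5, 2, 4, 2)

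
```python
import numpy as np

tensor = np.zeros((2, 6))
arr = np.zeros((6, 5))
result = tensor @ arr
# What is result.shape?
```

(2, 5)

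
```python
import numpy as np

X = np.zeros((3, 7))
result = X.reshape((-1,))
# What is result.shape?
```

(21,)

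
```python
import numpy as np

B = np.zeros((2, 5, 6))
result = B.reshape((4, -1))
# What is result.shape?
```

(4, 15)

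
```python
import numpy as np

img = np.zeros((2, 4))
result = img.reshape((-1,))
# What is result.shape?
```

(8,)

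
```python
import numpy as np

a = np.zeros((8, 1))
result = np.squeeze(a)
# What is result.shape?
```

(8,)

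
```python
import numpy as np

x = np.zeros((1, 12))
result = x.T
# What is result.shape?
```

(12, 1)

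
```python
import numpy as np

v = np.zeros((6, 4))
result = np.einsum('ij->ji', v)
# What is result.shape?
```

(4, 6)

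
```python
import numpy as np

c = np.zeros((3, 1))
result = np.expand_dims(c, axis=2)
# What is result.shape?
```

(3, 1, 1)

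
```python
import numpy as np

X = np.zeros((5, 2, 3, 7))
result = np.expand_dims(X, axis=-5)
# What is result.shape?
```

(1, 5, 2, 3, 7)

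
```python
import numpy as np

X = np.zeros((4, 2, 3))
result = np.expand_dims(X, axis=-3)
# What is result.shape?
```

(4, 1, 2, 3)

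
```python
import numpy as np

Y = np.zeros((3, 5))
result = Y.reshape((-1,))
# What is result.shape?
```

(15,)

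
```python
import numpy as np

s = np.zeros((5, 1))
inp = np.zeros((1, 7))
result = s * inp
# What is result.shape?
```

(5, 7)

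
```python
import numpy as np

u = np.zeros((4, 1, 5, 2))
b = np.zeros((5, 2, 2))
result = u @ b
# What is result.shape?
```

(4, 5, 5, 2)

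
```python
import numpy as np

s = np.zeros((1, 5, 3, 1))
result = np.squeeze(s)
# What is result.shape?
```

(5, 3)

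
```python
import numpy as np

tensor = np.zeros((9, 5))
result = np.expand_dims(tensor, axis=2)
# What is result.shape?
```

(9, 5, 1)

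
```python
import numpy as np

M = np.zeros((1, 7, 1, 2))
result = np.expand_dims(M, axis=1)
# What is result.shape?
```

(1, 1, 7, 1, 2)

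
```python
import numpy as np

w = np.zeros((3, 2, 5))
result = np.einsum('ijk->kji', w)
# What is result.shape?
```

(5, 2, 3)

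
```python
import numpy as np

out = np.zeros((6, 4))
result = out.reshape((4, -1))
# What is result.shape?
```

(4, 6)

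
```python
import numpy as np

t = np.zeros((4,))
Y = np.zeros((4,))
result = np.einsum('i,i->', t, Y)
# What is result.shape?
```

()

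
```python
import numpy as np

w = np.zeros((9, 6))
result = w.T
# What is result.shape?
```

(6, 9)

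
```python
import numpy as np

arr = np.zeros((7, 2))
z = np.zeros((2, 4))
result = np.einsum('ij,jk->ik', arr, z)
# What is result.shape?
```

(7, 4)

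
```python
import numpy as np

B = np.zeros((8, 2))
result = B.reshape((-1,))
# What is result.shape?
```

(16,)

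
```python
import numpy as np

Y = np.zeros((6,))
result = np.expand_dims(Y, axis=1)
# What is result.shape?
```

(6, 1)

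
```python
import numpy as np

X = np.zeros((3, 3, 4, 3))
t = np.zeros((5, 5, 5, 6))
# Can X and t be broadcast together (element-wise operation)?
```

No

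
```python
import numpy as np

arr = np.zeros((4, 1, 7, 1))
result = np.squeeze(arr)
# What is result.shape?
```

(4, 7)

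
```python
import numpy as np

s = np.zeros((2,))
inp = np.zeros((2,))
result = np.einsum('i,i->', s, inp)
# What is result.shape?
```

()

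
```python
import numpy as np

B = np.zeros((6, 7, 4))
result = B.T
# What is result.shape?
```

(4, 7, 6)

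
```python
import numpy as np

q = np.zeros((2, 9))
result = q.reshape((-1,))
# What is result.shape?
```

(18,)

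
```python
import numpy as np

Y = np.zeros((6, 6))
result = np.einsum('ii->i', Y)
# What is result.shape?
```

(6,)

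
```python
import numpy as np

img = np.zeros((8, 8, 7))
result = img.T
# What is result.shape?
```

(7, 8, 8)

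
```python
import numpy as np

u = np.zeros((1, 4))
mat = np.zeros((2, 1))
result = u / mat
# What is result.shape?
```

(2, 4)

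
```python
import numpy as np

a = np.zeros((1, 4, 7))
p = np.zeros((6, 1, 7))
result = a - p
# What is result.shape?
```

(6, 4, 7)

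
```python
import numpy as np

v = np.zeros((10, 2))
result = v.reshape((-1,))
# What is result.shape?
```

(20,)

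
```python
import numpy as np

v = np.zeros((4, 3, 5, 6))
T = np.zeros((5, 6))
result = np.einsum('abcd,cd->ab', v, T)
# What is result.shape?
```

(4, 3)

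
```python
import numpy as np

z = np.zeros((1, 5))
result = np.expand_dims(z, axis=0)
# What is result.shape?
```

(1, 1, 5)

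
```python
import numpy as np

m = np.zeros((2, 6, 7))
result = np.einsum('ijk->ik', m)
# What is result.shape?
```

(2, 7)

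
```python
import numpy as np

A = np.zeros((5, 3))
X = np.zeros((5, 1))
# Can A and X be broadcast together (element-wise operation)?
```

Yes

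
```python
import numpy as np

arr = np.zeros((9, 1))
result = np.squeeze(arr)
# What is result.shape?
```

(9,)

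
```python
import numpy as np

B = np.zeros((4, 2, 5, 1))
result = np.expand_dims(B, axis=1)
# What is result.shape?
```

(4, 1, 2, 5, 1)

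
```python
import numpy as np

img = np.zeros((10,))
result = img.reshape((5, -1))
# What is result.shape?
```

(5, 2)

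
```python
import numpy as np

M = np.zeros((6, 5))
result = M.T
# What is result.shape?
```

(5, 6)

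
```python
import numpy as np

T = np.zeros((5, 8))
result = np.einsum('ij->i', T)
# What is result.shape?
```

(5,)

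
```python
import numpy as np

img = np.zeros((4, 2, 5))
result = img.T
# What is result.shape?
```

(5, 2, 4)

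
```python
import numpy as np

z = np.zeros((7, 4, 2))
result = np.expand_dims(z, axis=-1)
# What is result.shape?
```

(7, 4, 2, 1)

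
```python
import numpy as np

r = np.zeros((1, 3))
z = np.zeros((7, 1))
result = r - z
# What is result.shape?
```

(7, 3)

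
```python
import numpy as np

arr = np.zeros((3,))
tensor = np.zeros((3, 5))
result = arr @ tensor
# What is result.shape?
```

(5,)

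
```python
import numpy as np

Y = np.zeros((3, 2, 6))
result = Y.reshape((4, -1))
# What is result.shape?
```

(4, 9)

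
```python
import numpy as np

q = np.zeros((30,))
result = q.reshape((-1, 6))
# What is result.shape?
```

(5, 6)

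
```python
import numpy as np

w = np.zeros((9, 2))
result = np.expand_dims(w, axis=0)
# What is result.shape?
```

(1, 9, 2)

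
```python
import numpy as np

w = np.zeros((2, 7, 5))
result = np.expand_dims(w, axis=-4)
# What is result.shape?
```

(1, 2, 7, 5)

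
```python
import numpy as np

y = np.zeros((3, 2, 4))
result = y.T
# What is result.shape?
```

(4, 2, 3)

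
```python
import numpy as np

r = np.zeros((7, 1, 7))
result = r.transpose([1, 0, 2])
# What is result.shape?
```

(1, 7, 7)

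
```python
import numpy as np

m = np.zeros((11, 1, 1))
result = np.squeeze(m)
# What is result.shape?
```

(11,)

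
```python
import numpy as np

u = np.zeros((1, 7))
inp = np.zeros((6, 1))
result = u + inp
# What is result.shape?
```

(6, 7)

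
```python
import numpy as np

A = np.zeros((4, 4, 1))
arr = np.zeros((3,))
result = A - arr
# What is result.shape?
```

(4, 4, 3)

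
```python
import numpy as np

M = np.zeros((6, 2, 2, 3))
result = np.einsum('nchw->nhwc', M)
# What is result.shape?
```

(6, 2, 3, 2)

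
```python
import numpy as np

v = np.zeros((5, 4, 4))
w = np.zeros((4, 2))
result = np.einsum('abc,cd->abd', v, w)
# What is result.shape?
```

(5, 4, 2)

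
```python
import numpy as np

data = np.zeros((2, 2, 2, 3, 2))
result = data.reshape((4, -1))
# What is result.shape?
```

(4, 12)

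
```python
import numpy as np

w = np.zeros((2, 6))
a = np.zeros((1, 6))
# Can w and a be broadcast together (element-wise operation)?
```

Yes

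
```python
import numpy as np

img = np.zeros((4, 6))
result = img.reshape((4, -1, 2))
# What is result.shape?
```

(4, 3, 2)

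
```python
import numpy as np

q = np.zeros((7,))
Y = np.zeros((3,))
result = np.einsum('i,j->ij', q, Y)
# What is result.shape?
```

(7, 3)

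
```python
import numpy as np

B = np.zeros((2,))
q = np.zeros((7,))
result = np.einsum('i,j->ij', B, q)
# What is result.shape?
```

(2, 7)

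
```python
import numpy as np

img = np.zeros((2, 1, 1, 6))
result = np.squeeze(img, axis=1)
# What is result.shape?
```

(2, 1, 6)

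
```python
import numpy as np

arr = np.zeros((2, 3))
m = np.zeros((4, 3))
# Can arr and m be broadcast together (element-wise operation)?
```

No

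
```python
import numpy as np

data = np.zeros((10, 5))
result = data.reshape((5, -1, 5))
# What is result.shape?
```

(5, 2, 5)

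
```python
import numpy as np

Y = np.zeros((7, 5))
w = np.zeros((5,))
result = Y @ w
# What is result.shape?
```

(7,)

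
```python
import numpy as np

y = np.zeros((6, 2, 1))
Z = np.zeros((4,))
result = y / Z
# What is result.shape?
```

(6, 2, 4)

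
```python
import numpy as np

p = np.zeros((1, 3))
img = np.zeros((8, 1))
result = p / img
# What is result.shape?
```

(8, 3)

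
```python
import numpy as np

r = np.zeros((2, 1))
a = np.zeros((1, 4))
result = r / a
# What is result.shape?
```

(2, 4)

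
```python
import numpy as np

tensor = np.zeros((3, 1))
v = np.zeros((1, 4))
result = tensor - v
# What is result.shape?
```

(3, 4)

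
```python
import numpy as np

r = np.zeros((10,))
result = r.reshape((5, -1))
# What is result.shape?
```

(5, 2)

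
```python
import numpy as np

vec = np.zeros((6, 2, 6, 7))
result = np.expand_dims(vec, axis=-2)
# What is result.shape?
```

(6, 2, 6, 1, 7)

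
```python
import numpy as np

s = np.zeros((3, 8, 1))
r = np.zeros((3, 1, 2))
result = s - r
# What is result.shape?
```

(3, 8, 2)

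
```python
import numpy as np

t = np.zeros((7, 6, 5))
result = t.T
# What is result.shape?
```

(5, 6, 7)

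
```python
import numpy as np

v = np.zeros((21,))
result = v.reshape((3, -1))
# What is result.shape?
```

(3, 7)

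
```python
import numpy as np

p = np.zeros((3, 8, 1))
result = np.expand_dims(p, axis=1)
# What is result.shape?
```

(3, 1, 8, 1)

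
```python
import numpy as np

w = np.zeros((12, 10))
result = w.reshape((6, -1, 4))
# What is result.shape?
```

(6, 5, 4)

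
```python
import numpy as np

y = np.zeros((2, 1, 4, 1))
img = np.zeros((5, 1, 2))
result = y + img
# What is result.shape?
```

(2, 5, 4, 2)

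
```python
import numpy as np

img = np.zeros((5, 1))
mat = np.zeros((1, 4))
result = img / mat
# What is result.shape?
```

(5, 4)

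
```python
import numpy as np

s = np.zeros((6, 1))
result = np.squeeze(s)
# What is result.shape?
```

(6,)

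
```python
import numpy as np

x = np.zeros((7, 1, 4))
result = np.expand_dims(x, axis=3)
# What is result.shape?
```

(7, 1, 4, 1)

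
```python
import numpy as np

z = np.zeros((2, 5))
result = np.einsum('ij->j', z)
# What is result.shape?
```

(5,)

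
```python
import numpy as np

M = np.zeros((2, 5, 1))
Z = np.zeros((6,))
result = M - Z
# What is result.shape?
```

(2, 5, 6)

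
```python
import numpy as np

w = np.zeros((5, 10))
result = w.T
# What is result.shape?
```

(10, 5)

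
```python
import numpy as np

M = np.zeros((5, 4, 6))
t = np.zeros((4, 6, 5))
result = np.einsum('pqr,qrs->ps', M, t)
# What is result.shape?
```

(5, 5)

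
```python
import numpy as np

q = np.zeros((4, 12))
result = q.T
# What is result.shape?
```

(12, 4)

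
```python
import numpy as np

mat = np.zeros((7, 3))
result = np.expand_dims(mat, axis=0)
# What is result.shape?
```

(1, 7, 3)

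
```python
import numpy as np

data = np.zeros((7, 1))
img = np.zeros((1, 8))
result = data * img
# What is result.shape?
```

(7, 8)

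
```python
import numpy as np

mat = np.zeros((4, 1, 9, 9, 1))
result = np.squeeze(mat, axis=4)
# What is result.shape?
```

(4, 1, 9, 9)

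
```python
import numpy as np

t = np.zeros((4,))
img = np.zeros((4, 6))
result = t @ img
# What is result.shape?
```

(6,)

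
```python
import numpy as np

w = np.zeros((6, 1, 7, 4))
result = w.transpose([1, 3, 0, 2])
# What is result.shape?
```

(1, 4, 6, 7)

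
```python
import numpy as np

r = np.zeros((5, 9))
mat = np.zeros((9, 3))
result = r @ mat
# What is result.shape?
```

(5, 3)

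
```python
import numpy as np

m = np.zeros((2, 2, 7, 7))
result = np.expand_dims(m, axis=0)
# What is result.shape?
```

(1, 2, 2, 7, 7)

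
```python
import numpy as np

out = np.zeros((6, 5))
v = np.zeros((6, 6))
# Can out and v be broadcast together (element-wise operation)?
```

No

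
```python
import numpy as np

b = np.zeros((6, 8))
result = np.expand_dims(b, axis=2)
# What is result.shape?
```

(6, 8, 1)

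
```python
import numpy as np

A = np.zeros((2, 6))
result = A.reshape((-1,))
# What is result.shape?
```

(12,)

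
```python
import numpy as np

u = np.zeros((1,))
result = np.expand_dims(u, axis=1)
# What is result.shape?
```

(1, 1)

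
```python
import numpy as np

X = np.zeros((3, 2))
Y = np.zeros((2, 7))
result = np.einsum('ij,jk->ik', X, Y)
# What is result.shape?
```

(3, 7)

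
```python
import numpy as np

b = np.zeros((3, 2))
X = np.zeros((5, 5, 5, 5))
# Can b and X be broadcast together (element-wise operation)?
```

No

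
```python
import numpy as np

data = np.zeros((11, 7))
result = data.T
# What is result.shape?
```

(7, 11)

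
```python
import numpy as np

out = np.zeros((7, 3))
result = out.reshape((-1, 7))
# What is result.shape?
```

(3, 7)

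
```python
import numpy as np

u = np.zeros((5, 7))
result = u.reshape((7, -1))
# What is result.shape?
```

(7, 5)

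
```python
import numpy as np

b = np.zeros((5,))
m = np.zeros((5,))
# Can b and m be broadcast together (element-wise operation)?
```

Yes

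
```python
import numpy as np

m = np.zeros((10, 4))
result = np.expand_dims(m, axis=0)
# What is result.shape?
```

(1, 10, 4)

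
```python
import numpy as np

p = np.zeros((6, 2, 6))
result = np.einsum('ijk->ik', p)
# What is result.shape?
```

(6, 6)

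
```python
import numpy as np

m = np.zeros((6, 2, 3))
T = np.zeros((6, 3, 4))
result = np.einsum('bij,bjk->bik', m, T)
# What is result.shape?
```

(6, 2, 4)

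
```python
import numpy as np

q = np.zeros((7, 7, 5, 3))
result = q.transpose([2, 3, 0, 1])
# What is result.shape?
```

(5, 3, 7, 7)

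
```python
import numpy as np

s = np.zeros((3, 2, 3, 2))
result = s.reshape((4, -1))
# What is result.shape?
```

(4, 9)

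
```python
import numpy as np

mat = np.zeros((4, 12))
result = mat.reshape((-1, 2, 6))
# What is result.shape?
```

(4, 2, 6)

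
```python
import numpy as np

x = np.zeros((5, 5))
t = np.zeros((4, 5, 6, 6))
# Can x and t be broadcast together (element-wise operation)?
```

No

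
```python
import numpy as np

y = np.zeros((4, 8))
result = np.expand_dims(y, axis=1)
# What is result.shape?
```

(4, 1, 8)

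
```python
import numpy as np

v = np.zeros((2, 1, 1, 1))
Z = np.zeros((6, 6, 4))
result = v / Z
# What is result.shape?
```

(2, 6, 6, 4)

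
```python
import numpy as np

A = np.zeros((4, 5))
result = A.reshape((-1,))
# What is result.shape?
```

(20,)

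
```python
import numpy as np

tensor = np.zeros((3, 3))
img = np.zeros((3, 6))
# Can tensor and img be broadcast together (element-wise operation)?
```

No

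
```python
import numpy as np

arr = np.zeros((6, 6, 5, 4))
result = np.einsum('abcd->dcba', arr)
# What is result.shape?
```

(4, 5, 6, 6)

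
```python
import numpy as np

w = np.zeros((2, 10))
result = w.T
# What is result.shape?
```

(10, 2)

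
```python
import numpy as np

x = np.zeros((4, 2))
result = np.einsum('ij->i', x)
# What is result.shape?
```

(4,)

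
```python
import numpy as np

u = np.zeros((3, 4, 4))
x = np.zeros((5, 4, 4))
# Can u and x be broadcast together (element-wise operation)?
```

No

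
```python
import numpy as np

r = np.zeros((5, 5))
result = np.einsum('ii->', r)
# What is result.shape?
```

()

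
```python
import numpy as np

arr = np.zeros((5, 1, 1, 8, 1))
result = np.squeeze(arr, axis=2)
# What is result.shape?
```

(5, 1, 8, 1)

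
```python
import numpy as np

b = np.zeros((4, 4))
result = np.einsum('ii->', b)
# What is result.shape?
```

()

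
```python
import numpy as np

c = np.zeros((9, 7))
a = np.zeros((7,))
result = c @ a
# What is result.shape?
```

(9,)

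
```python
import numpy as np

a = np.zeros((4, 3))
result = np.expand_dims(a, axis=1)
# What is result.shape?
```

(4, 1, 3)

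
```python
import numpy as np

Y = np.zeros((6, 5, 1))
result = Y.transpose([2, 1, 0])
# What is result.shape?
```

(1, 5, 6)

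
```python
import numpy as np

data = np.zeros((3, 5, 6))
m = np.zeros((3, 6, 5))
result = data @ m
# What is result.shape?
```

(3, 5, 5)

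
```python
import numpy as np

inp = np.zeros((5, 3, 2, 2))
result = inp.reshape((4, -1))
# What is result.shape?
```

(4, 15)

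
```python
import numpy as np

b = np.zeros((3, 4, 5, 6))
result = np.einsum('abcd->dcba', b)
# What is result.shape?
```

(6, 5, 4, 3)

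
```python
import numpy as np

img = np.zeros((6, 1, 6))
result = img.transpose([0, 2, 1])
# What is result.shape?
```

(6, 6, 1)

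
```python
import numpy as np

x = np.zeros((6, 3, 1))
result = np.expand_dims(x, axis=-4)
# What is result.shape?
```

(1, 6, 3, 1)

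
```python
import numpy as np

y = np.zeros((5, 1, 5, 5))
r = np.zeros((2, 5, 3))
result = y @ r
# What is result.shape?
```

(5, 2, 5, 3)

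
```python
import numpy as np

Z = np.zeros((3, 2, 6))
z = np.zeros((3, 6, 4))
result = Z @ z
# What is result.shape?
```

(3, 2, 4)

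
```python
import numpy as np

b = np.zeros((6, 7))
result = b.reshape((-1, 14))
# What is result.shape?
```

(3, 14)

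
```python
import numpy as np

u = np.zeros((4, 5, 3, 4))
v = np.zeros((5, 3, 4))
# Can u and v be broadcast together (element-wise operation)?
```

Yes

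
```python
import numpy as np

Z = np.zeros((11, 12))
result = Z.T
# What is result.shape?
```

(12, 11)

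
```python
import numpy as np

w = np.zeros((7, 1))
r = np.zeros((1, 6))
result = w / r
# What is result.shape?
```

(7, 6)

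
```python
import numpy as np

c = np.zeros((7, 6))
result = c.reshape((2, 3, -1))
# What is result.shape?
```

(2, 3, 7)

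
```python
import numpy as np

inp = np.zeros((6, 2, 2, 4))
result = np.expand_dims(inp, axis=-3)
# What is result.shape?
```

(6, 2, 1, 2, 4)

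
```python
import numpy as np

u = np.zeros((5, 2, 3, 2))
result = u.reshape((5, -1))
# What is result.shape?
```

(5, 12)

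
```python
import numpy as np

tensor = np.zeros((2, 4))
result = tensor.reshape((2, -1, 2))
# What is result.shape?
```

(2, 2, 2)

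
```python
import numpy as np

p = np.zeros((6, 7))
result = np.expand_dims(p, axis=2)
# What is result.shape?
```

(6, 7, 1)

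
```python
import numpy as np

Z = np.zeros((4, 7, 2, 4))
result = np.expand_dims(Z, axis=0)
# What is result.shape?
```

(1, 4, 7, 2, 4)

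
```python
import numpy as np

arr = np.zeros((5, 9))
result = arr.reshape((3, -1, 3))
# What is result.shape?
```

(3, 5, 3)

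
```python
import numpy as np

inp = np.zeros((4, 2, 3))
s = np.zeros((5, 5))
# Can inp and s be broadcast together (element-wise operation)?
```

No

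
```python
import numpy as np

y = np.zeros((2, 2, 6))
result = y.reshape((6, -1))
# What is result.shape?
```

(6, 4)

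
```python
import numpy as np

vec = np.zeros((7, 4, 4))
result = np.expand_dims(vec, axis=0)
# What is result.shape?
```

(1, 7, 4, 4)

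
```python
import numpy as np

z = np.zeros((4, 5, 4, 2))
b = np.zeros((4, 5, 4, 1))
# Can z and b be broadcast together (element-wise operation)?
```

Yes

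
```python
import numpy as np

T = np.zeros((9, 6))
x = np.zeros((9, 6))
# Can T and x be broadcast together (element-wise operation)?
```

Yes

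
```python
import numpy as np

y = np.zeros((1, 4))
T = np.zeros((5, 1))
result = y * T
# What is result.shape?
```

(5, 4)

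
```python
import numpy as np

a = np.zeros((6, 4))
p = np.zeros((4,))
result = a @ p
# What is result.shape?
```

(6,)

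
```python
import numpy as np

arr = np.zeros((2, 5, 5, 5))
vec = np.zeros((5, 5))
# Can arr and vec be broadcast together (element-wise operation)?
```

Yes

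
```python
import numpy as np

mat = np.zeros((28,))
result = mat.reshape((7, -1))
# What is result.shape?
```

(7, 4)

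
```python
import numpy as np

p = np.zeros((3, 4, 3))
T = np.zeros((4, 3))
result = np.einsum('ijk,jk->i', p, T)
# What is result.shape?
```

(3,)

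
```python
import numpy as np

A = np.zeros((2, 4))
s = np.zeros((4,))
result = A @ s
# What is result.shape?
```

(2,)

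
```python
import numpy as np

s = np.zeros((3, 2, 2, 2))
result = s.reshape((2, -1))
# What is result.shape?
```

(2, 12)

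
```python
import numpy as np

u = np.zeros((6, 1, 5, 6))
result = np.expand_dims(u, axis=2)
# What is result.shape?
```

(6, 1, 1, 5, 6)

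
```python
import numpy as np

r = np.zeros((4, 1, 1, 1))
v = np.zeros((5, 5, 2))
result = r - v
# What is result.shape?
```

(4, 5, 5, 2)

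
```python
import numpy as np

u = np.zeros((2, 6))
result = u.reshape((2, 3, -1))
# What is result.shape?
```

(2, 3, 2)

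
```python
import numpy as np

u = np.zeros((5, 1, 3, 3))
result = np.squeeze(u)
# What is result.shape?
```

(5, 3, 3)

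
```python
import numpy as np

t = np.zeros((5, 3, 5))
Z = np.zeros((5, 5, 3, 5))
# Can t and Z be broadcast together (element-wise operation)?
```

Yes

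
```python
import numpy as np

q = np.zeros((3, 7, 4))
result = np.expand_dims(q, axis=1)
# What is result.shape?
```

(3, 1, 7, 4)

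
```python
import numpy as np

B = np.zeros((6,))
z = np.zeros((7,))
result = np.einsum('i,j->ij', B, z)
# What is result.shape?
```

(6, 7)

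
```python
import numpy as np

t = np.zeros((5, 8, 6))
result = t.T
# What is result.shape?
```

(6, 8, 5)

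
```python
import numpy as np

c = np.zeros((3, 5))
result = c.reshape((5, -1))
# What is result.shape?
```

(5, 3)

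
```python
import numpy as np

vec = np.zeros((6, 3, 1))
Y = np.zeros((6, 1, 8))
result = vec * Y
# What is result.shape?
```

(6, 3, 8)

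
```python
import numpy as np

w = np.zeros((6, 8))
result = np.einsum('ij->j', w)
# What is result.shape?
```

(8,)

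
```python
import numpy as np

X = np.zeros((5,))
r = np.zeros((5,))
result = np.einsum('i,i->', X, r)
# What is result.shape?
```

()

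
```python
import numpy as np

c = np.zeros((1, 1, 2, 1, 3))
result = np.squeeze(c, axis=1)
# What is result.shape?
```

(1, 2, 1, 3)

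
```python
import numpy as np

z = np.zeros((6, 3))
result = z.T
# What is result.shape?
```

(3, 6)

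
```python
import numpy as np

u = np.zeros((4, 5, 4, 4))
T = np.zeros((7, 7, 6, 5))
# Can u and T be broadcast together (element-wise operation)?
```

No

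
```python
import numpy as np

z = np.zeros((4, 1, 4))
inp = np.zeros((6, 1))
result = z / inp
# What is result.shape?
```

(4, 6, 4)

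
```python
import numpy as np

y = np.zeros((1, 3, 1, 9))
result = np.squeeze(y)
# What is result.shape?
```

(3, 9)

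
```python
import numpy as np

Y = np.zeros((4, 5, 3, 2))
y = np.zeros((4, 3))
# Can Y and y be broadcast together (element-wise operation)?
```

No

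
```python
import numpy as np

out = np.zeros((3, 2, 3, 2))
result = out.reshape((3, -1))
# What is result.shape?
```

(3, 12)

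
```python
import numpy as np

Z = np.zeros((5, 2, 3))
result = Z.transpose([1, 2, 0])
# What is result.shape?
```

(2, 3, 5)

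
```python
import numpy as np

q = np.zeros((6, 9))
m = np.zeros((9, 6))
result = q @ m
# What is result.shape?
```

(6, 6)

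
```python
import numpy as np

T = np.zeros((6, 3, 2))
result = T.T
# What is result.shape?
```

(2, 3, 6)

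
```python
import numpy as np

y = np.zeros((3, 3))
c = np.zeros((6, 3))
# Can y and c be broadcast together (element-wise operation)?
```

No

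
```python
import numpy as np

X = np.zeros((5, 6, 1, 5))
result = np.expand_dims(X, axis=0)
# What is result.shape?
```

(1, 5, 6, 1, 5)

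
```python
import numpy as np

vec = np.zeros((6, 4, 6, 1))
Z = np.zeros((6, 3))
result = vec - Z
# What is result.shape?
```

(6, 4, 6, 3)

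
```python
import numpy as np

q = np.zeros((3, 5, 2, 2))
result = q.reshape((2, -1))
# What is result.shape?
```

(2, 30)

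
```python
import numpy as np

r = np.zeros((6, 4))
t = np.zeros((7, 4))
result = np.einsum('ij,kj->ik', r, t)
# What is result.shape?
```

(6, 7)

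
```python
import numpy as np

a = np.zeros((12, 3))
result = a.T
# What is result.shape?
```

(3, 12)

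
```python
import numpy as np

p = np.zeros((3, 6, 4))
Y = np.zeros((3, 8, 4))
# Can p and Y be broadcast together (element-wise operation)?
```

No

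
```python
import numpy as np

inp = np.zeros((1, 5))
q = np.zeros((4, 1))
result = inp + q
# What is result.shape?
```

(4, 5)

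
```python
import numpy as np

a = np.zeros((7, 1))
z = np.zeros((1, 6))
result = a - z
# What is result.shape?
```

(7, 6)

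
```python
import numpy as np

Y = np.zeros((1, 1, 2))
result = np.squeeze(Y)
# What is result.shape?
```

(2,)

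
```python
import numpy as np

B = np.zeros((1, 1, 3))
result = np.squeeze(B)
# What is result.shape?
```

(3,)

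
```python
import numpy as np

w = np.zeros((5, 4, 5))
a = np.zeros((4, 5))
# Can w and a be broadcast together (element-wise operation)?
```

Yes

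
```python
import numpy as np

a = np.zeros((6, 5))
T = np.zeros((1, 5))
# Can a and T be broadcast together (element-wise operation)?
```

Yes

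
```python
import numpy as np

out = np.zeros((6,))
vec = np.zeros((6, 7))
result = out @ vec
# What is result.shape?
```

(7,)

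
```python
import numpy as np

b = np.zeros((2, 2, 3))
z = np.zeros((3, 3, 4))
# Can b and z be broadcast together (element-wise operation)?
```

No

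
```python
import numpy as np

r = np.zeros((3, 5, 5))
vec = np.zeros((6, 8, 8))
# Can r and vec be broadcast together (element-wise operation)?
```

No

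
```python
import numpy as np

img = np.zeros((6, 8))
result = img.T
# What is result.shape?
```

(8, 6)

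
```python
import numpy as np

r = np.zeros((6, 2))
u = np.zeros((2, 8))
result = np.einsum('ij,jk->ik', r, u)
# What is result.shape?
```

(6, 8)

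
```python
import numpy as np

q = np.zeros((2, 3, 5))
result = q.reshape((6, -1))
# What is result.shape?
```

(6, 5)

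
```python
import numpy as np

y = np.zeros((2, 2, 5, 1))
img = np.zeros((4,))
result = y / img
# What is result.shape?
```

(2, 2, 5, 4)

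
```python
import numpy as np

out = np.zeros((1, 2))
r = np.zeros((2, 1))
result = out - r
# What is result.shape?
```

(2, 2)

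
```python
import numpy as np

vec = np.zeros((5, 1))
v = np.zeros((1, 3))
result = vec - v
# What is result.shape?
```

(5, 3)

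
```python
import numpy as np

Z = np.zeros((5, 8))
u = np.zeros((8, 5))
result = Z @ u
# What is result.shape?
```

(5, 5)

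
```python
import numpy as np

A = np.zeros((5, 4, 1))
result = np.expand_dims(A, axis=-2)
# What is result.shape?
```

(5, 4, 1, 1)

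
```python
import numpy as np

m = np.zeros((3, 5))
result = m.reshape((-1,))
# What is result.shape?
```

(15,)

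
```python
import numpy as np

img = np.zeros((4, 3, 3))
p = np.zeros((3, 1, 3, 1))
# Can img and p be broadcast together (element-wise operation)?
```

Yes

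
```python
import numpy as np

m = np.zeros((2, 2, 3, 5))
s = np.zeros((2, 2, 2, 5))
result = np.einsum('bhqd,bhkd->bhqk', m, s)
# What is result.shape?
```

(2, 2, 3, 2)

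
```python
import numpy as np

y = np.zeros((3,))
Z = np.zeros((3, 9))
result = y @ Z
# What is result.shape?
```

(9,)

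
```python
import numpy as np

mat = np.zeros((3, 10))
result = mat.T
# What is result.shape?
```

(10, 3)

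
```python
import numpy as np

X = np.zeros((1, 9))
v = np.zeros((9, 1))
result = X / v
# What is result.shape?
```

(9, 9)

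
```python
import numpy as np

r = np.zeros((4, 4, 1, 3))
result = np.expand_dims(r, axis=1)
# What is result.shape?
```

(4, 1, 4, 1, 3)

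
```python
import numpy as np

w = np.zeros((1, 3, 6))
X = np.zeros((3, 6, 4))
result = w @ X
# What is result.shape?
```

(3, 3, 4)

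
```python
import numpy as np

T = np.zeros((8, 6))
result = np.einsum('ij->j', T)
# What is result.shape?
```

(6,)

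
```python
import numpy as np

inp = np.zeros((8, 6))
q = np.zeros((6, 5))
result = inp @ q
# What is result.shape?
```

(8, 5)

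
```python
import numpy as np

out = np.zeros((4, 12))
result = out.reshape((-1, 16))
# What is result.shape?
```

(3, 16)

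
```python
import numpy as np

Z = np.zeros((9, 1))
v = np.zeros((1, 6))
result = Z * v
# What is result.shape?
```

(9, 6)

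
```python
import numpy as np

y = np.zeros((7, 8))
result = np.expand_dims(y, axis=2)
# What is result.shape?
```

(7, 8, 1)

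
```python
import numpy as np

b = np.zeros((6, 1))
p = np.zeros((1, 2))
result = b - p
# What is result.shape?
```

(6, 2)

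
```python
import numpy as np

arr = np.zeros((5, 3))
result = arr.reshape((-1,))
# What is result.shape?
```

(15,)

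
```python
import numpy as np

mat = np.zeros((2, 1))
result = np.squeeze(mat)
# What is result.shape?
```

(2,)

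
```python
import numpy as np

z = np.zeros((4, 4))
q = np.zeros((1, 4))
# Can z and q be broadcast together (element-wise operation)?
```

Yes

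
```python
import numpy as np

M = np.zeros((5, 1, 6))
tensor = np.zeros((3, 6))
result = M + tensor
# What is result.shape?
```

(5, 3, 6)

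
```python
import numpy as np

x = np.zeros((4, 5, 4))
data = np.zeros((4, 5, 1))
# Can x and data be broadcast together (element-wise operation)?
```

Yes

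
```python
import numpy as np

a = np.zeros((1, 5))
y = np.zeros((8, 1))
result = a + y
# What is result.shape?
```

(8, 5)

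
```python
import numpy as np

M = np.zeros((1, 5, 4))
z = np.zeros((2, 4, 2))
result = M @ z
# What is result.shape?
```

(2, 5, 2)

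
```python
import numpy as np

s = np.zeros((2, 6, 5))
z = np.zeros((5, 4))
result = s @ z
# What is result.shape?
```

(2, 6, 4)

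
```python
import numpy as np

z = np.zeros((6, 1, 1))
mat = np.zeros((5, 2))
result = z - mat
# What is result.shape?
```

(6, 5, 2)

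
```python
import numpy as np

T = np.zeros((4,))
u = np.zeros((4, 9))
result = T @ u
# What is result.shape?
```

(9,)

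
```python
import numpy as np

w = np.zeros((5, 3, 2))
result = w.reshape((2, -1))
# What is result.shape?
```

(2, 15)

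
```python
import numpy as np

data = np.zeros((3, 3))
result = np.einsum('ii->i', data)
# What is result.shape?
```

(3,)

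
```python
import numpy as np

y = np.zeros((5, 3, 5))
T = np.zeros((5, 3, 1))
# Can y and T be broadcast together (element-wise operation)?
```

Yes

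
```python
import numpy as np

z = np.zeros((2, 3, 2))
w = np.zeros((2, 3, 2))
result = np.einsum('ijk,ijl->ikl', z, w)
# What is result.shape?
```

(2, 2, 2)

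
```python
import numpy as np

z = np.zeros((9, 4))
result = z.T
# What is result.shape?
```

(4, 9)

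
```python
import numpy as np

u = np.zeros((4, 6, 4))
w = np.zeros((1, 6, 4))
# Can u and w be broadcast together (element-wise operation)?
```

Yes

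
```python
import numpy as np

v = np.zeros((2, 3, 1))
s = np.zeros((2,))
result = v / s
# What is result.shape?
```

(2, 3, 2)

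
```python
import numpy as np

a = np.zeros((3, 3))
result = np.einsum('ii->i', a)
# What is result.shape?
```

(3,)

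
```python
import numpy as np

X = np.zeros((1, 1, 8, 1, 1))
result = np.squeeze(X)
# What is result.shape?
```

(8,)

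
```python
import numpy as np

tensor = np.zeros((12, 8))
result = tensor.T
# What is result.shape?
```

(8, 12)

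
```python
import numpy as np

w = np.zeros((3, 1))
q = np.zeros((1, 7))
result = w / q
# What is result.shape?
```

(3, 7)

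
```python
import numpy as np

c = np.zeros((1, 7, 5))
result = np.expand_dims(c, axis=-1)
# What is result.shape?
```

(1, 7, 5, 1)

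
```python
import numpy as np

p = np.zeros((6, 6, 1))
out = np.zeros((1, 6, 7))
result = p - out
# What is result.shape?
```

(6, 6, 7)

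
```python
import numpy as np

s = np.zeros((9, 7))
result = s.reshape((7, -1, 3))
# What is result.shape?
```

(7, 3, 3)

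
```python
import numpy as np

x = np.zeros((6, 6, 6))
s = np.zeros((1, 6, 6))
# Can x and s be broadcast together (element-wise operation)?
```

Yes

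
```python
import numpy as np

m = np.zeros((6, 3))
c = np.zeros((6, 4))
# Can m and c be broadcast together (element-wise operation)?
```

No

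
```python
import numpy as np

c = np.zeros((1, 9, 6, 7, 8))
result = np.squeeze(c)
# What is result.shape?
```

(9, 6, 7, 8)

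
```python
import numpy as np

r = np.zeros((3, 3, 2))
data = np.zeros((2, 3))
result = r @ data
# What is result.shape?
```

(3, 3, 3)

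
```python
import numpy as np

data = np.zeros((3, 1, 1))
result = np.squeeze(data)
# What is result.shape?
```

(3,)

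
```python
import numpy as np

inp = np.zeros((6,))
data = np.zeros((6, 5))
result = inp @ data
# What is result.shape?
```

(5,)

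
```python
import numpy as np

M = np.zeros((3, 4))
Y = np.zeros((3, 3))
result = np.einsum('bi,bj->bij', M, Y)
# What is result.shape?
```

(3, 4, 3)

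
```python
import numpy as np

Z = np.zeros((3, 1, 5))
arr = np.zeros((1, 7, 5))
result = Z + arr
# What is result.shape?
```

(3, 7, 5)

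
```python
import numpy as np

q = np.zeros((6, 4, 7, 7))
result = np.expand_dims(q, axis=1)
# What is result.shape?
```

(6, 1, 4, 7, 7)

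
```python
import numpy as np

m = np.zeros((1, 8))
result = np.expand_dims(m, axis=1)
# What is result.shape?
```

(1, 1, 8)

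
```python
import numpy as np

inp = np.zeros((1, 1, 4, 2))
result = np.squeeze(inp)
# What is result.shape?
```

(4, 2)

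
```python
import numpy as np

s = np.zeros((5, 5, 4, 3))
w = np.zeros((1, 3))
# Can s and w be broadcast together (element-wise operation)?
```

Yes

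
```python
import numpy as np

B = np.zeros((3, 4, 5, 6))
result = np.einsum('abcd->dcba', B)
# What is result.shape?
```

(6, 5, 4, 3)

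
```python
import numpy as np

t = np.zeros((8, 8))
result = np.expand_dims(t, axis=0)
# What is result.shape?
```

(1, 8, 8)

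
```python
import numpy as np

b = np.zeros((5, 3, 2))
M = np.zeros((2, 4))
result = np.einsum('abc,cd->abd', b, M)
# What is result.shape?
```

(5, 3, 4)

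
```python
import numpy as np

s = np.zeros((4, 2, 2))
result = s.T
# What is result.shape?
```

(2, 2, 4)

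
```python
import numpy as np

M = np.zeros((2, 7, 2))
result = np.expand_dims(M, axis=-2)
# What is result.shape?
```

(2, 7, 1, 2)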